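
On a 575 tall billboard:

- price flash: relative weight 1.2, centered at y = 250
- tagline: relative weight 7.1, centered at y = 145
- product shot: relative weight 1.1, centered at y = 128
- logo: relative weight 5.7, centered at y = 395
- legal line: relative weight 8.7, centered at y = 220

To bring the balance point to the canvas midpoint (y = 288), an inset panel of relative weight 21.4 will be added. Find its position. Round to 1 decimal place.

y ≈ 344.9

With the inset panel, Σw becomes 1.2 + 7.1 + 1.1 + 5.7 + 8.7 + 21.4 = 45.2.
y: need Σw·y = 45.2·288 = 13017.6. Existing = 1.2·250 + 7.1·145 + 1.1·128 + 5.7·395 + 8.7·220 = 5635.8. Remainder 7381.8 / 21.4 ≈ 344.94.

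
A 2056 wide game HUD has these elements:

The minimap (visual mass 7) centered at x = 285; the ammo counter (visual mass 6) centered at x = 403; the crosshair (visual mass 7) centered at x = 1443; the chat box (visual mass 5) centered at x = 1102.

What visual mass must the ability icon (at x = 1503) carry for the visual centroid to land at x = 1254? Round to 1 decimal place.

w ≈ 45.5

Known weights sum to 7 + 6 + 7 + 5 = 25; their moment is 7·285 + 6·403 + 7·1443 + 5·1102 = 20024.
For the centroid to hit 1254: (20024 + w·1503) / (25 + w) = 1254.
Solving: w = (1254·25 − 20024) / (1503 − 1254) = 11326 / 249 ≈ 45.49.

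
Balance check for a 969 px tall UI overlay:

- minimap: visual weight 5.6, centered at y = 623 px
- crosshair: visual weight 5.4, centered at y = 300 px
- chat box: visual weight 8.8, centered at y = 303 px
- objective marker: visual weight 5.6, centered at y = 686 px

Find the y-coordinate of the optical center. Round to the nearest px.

Weights sum to 5.6 + 5.4 + 8.8 + 5.6 = 25.4.
Σw·y = 5.6·623 + 5.4·300 + 8.8·303 + 5.6·686 = 11616.8, so ȳ = 11616.8/25.4 ≈ 457.35.

y ≈ 457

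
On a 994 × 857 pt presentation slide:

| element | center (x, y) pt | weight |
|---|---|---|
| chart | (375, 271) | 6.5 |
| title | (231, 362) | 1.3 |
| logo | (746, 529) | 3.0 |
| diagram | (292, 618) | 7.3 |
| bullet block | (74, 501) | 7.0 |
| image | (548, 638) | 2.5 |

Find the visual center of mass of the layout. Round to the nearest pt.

Σw = 6.5 + 1.3 + 3.0 + 7.3 + 7.0 + 2.5 = 27.6.
x: (6.5·375 + 1.3·231 + 3.0·746 + 7.3·292 + 7.0·74 + 2.5·548) / 27.6 = 8995.4 / 27.6 ≈ 325.92
y: (6.5·271 + 1.3·362 + 3.0·529 + 7.3·618 + 7.0·501 + 2.5·638) / 27.6 = 13432.5 / 27.6 ≈ 486.68

(326, 487)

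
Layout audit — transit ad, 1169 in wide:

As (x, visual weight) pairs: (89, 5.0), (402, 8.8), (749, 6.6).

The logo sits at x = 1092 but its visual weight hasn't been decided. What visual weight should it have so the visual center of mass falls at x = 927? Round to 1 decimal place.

Known weights sum to 5.0 + 8.8 + 6.6 = 20.4; their moment is 5.0·89 + 8.8·402 + 6.6·749 = 8926.0.
Set Σw·x/Σw = 927: (8926.0 + 1092w) = 927·(20.4 + w).
Solving: w = (927·20.4 − 8926.0) / (1092 − 927) = 9984.8 / 165 ≈ 60.51.

w ≈ 60.5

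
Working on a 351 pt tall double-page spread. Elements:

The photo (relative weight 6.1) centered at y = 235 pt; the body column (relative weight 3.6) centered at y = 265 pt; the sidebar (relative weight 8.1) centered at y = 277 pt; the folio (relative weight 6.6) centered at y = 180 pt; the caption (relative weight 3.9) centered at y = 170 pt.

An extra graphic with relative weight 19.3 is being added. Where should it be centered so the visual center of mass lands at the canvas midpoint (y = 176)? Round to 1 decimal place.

New total weight: (6.1 + 3.6 + 8.1 + 6.6 + 3.9) + 19.3 = 47.6.
Along y: (6482.2 + 19.3·y) / 47.6 = 176 (existing moment 6.1·235 + 3.6·265 + 8.1·277 + 6.6·180 + 3.9·170 = 6482.2) ⇒ y = (8377.6 − 6482.2) / 19.3 ≈ 98.21.

y ≈ 98.2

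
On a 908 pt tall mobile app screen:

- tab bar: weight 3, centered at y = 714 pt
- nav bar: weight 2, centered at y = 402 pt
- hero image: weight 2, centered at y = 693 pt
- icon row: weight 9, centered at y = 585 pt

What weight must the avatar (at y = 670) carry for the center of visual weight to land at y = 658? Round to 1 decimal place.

Known weights sum to 3 + 2 + 2 + 9 = 16; their moment is 3·714 + 2·402 + 2·693 + 9·585 = 9597.
For the centroid to hit 658: (9597 + w·670) / (16 + w) = 658.
Rearranging, w·(670 − 658) = 658·16 − 9597 = 931, so w ≈ 931/12 = 77.58.

w ≈ 77.6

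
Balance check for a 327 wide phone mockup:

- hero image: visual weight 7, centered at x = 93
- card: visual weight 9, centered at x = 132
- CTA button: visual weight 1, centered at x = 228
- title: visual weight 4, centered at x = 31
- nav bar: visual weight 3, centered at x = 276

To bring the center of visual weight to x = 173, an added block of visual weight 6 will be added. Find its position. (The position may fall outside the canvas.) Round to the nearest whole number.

After adding the added block, total weight = 7 + 9 + 1 + 4 + 3 + 6 = 30.
x: need Σw·x = 30·173 = 5190. Existing = 7·93 + 9·132 + 1·228 + 4·31 + 3·276 = 3019. Remainder 2171 / 6 ≈ 361.83.

x ≈ 362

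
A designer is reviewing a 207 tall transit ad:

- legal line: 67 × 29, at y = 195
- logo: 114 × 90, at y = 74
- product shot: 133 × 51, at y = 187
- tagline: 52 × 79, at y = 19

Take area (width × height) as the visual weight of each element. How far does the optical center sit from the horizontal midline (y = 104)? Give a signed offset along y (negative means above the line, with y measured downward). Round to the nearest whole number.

≈ 4

Areas → weights: legal line 67·29 = 1943, logo 114·90 = 10260, product shot 133·51 = 6783, tagline 52·79 = 4108; Σw = 23094.
y-moment: 1943·195 + 10260·74 + 6783·187 + 4108·19 = 2484598; centroid 2484598/23094 ≈ 107.59.
Offset from y = 104: 107.59 − 104 ≈ 3.59.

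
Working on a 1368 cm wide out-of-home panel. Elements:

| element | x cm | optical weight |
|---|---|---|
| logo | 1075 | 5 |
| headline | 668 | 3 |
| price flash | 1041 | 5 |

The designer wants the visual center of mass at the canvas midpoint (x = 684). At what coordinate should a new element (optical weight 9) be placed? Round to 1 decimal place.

With the new element, Σw becomes 5 + 3 + 5 + 9 = 22.
x: need Σw·x = 22·684 = 15048. Existing = 5·1075 + 3·668 + 5·1041 = 12584. Remainder 2464 / 9 ≈ 273.78.

x ≈ 273.8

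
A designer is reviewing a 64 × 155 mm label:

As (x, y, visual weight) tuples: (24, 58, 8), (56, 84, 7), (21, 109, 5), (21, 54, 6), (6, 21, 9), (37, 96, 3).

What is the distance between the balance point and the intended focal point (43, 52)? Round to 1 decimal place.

≈ 20.5 mm

Σw = 8 + 7 + 5 + 6 + 9 + 3 = 38.
Σw·x = 8·24 + 7·56 + 5·21 + 6·21 + 9·6 + 3·37 = 980, so x̄ = 980/38 ≈ 25.79.
Σw·y = 8·58 + 7·84 + 5·109 + 6·54 + 9·21 + 3·96 = 2398, so ȳ = 2398/38 ≈ 63.11.
From (43, 52): dx = -17.21, dy = 11.11, so the distance is √(dx²+dy²) ≈ 20.48.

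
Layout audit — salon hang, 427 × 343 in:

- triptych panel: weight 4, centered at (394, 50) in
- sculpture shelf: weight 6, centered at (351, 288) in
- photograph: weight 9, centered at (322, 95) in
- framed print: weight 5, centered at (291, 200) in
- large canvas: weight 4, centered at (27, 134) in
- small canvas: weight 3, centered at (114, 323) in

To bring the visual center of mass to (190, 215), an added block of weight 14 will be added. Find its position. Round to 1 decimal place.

(4.6, 313.4)

With the added block, Σw becomes 4 + 6 + 9 + 5 + 4 + 3 + 14 = 45.
x: target moment 45×190 = 8550; current 4·394 + 6·351 + 9·322 + 5·291 + 4·27 + 3·114 = 8485; the added block supplies 65, so x = 65/14 ≈ 4.64.
y: target moment 45×215 = 9675; current 4·50 + 6·288 + 9·95 + 5·200 + 4·134 + 3·323 = 5288; the added block supplies 4387, so y = 4387/14 ≈ 313.36.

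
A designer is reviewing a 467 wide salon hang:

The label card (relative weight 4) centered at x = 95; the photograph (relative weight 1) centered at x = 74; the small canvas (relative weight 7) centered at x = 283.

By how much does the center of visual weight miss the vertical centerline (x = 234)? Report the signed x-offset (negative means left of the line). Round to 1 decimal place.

Σw = 4 + 1 + 7 = 12.
Σw·x = 4·95 + 1·74 + 7·283 = 2435, so x̄ = 2435/12 ≈ 202.92.
Difference: 202.92 − 234 ≈ -31.08.

≈ -31.1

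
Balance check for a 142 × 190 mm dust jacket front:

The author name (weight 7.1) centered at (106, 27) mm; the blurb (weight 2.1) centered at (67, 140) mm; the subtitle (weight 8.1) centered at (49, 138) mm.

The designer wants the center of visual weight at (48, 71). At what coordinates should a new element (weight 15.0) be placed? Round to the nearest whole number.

(17, 46)

New total weight: (7.1 + 2.1 + 8.1) + 15.0 = 32.3.
x: need Σw·x = 32.3·48 = 1550.4. Existing = 7.1·106 + 2.1·67 + 8.1·49 = 1290.2. Remainder 260.2 / 15.0 ≈ 17.35.
y: need Σw·y = 32.3·71 = 2293.3. Existing = 7.1·27 + 2.1·140 + 8.1·138 = 1603.5. Remainder 689.8 / 15.0 ≈ 45.99.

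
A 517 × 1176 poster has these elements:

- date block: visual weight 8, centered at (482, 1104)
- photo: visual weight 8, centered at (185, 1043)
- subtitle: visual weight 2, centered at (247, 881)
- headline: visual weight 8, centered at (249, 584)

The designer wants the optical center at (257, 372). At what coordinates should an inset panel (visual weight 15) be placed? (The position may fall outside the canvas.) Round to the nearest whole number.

New total weight: (8 + 8 + 2 + 8) + 15 = 41.
x: need Σw·x = 41·257 = 10537. Existing = 8·482 + 8·185 + 2·247 + 8·249 = 7822. Remainder 2715 / 15 ≈ 181.00.
y: need Σw·y = 41·372 = 15252. Existing = 8·1104 + 8·1043 + 2·881 + 8·584 = 23610. Remainder -8358 / 15 ≈ -557.20.

(181, -557)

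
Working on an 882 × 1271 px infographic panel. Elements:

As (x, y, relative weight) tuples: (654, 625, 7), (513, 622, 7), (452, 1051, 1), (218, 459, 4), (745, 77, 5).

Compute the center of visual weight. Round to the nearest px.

Weights sum to 7 + 7 + 1 + 4 + 5 = 24.
Σw·x = 7·654 + 7·513 + 1·452 + 4·218 + 5·745 = 13218, so x̄ = 13218/24 ≈ 550.75.
Σw·y = 7·625 + 7·622 + 1·1051 + 4·459 + 5·77 = 12001, so ȳ = 12001/24 ≈ 500.04.

(551, 500)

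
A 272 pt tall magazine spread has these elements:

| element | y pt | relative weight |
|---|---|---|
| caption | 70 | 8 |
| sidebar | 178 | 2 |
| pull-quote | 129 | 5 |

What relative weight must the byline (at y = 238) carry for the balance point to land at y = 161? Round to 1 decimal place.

Fixed elements: Σw = 8 + 2 + 5 = 15, Σw·y = 8·70 + 2·178 + 5·129 = 1561.
Balance at y = 161 requires (1561 + w·238) / (15 + w) = 161.
Rearranging, w·(238 − 161) = 161·15 − 1561 = 854, so w ≈ 854/77 = 11.09.

w ≈ 11.1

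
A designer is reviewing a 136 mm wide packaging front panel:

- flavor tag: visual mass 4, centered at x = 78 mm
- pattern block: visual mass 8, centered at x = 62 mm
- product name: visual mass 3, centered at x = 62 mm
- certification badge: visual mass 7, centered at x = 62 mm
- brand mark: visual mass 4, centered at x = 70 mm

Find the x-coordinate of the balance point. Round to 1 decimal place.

x ≈ 65.7

Total weight = 4 + 8 + 3 + 7 + 4 = 26.
x-moment: 4·78 + 8·62 + 3·62 + 7·62 + 4·70 = 1708; centroid 1708/26 ≈ 65.69.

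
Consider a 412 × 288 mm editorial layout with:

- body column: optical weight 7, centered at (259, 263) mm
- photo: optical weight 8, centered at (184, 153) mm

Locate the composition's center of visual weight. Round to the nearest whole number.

(219, 204)

Weights sum to 7 + 8 = 15.
x-moment: 7·259 + 8·184 = 3285; centroid 3285/15 ≈ 219.00.
y-moment: 7·263 + 8·153 = 3065; centroid 3065/15 ≈ 204.33.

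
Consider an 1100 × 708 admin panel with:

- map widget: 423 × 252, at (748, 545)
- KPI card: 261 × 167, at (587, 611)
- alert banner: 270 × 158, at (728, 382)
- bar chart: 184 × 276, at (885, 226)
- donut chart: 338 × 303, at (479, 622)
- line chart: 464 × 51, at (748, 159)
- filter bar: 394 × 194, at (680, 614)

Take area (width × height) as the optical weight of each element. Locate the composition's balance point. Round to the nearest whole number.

(673, 509)

Areas: map widget 423·252 = 106596, KPI card 261·167 = 43587, alert banner 270·158 = 42660, bar chart 184·276 = 50784, donut chart 338·303 = 102414, line chart 464·51 = 23664, filter bar 394·194 = 76436. Total weight = 446141.
x: moment 300053155 / weight 446141 ≈ 672.55
y: moment 226895569 / weight 446141 ≈ 508.57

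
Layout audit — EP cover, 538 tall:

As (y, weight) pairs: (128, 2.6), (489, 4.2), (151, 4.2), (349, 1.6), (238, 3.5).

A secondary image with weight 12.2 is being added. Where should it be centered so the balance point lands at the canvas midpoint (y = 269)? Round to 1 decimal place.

y ≈ 262.3

With the secondary image, Σw becomes 2.6 + 4.2 + 4.2 + 1.6 + 3.5 + 12.2 = 28.3.
y: need Σw·y = 28.3·269 = 7612.7. Existing = 2.6·128 + 4.2·489 + 4.2·151 + 1.6·349 + 3.5·238 = 4412.2. Remainder 3200.5 / 12.2 ≈ 262.34.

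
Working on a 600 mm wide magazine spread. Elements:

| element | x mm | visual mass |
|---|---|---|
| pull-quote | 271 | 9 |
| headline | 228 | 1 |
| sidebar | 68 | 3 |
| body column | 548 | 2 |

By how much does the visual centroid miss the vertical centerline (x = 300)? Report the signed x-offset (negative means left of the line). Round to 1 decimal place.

Total weight = 9 + 1 + 3 + 2 = 15.
x: (9·271 + 1·228 + 3·68 + 2·548) / 15 = 3967 / 15 ≈ 264.47
Against x = 300, that's 264.47 − 300 = -35.53.

≈ -35.5 mm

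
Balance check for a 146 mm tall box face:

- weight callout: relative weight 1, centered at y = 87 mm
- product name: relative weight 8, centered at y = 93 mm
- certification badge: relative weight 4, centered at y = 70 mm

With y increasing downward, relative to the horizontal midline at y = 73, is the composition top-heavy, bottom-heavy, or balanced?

Σw = 1 + 8 + 4 = 13.
y: (1·87 + 8·93 + 4·70) / 13 = 1111 / 13 ≈ 85.46
85.5 vs midline 73 → bottom-heavy.

bottom-heavy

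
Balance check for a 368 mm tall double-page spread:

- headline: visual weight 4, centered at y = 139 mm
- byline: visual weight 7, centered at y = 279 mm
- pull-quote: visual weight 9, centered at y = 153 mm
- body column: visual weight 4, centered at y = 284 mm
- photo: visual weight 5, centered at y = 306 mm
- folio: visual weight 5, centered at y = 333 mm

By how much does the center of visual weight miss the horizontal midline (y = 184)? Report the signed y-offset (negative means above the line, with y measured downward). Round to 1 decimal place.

≈ 57.7 mm

Total weight = 4 + 7 + 9 + 4 + 5 + 5 = 34.
y: moment 8217 / weight 34 ≈ 241.68
Offset from y = 184: 241.68 − 184 ≈ 57.68.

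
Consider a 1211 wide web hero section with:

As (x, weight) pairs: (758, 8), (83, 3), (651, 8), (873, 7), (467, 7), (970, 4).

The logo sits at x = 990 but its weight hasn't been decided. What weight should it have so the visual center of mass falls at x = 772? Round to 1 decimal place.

w ≈ 17.4

Fixed elements: Σw = 8 + 3 + 8 + 7 + 7 + 4 = 37, Σw·x = 8·758 + 3·83 + 8·651 + 7·873 + 7·467 + 4·970 = 24781.
Set Σw·x/Σw = 772: (24781 + 990w) = 772·(37 + w).
Solving: w = (772·37 − 24781) / (990 − 772) = 3783 / 218 ≈ 17.35.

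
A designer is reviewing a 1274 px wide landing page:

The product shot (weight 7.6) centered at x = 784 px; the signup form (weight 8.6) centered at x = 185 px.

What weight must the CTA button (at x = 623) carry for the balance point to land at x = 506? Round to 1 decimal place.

Fixed elements: Σw = 7.6 + 8.6 = 16.2, Σw·x = 7.6·784 + 8.6·185 = 7549.4.
Balance at x = 506 requires (7549.4 + w·623) / (16.2 + w) = 506.
Solving: w = (506·16.2 − 7549.4) / (623 − 506) = 647.8 / 117 ≈ 5.54.

w ≈ 5.5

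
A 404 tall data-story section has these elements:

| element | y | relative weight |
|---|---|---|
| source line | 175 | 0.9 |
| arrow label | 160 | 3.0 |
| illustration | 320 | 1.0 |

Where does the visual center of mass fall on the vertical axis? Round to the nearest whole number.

Σw = 0.9 + 3.0 + 1.0 = 4.9.
Σw·y = 0.9·175 + 3.0·160 + 1.0·320 = 957.5, so ȳ = 957.5/4.9 ≈ 195.41.

y ≈ 195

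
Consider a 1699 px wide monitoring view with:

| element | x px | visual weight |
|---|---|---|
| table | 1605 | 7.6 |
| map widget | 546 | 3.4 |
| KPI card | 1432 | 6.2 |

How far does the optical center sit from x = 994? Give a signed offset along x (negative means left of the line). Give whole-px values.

≈ 339 px

Σw = 7.6 + 3.4 + 6.2 = 17.2.
x: (7.6·1605 + 3.4·546 + 6.2·1432) / 17.2 = 22932.8 / 17.2 ≈ 1333.30
Against x = 994, that's 1333.30 − 994 = 339.30.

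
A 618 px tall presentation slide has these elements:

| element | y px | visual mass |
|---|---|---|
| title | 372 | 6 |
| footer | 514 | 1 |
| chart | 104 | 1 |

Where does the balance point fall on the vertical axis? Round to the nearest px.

Total weight = 6 + 1 + 1 = 8.
y: (6·372 + 1·514 + 1·104) / 8 = 2850 / 8 ≈ 356.25

y ≈ 356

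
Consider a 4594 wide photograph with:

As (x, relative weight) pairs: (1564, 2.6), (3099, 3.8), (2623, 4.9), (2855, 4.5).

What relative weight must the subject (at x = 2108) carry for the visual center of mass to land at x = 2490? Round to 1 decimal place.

Known weights sum to 2.6 + 3.8 + 4.9 + 4.5 = 15.8; their moment is 2.6·1564 + 3.8·3099 + 4.9·2623 + 4.5·2855 = 41542.8.
Set Σw·x/Σw = 2490: (41542.8 + 2108w) = 2490·(15.8 + w).
Solving: w = (2490·15.8 − 41542.8) / (2108 − 2490) = -2200.8 / -382 ≈ 5.76.

w ≈ 5.8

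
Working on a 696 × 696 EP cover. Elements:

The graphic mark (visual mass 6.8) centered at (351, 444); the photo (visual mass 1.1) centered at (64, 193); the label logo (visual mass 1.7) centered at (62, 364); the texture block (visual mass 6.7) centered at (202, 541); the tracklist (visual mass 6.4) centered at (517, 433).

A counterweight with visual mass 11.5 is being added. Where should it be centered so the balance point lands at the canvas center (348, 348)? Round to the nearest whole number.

With the counterweight, Σw becomes 6.8 + 1.1 + 1.7 + 6.7 + 6.4 + 11.5 = 34.2.
Along x: (7224.8 + 11.5·x) / 34.2 = 348 (existing moment 6.8·351 + 1.1·64 + 1.7·62 + 6.7·202 + 6.4·517 = 7224.8) ⇒ x = (11901.6 − 7224.8) / 11.5 ≈ 406.68.
Along y: (10246.2 + 11.5·y) / 34.2 = 348 (existing moment 6.8·444 + 1.1·193 + 1.7·364 + 6.7·541 + 6.4·433 = 10246.2) ⇒ y = (11901.6 − 10246.2) / 11.5 ≈ 143.95.

(407, 144)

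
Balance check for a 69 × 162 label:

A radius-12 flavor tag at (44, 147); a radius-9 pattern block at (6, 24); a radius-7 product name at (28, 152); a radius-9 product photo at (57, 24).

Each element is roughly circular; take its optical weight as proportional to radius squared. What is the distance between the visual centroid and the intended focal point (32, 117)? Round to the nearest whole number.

≈ 26

Weights ∝ r²: flavor tag 12² = 144, pattern block 9² = 81, product name 7² = 49, product photo 9² = 81; Σw = 355.
Σw·x = 144·44 + 81·6 + 49·28 + 81·57 = 12811, so x̄ = 12811/355 ≈ 36.09.
Σw·y = 144·147 + 81·24 + 49·152 + 81·24 = 32504, so ȳ = 32504/355 ≈ 91.56.
Relative to (32, 117): Δ = (4.09, -25.44); |Δ| = √(4.09² + -25.44²) ≈ 25.77.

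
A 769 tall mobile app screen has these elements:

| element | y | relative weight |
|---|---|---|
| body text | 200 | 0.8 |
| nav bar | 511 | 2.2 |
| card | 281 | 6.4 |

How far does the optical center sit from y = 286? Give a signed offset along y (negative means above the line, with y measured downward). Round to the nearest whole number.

≈ 42

Σw = 0.8 + 2.2 + 6.4 = 9.4.
y-moment: 0.8·200 + 2.2·511 + 6.4·281 = 3082.6; centroid 3082.6/9.4 ≈ 327.94.
Offset from y = 286: 327.94 − 286 ≈ 41.94.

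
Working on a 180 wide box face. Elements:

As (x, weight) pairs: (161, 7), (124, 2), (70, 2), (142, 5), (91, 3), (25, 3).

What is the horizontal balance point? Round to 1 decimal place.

Weights sum to 7 + 2 + 2 + 5 + 3 + 3 = 22.
x: moment 2573 / weight 22 ≈ 116.95

x ≈ 117.0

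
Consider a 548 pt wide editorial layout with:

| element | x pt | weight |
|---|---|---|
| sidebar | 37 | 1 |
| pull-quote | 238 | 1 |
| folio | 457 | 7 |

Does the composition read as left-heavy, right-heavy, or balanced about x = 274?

Total weight = 1 + 1 + 7 = 9.
Σw·x = 1·37 + 1·238 + 7·457 = 3474, so x̄ = 3474/9 ≈ 386.00.
386.0 vs midline 274 → right-heavy.

right-heavy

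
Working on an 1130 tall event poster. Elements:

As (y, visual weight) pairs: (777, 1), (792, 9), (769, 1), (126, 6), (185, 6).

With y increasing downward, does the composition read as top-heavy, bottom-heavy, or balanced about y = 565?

top-heavy

Σw = 1 + 9 + 1 + 6 + 6 = 23.
Σw·y = 1·777 + 9·792 + 1·769 + 6·126 + 6·185 = 10540, so ȳ = 10540/23 ≈ 458.26.
458.3 lies above (smaller y than) the midline 565, so the layout is top-heavy.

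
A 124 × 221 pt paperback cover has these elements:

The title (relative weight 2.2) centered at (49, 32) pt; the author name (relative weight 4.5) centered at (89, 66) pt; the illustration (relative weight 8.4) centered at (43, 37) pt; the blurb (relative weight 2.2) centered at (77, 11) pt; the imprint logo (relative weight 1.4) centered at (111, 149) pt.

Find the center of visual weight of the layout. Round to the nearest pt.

(64, 49)

Σw = 2.2 + 4.5 + 8.4 + 2.2 + 1.4 = 18.7.
Σw·x = 2.2·49 + 4.5·89 + 8.4·43 + 2.2·77 + 1.4·111 = 1194.3, so x̄ = 1194.3/18.7 ≈ 63.87.
Σw·y = 2.2·32 + 4.5·66 + 8.4·37 + 2.2·11 + 1.4·149 = 911.0, so ȳ = 911.0/18.7 ≈ 48.72.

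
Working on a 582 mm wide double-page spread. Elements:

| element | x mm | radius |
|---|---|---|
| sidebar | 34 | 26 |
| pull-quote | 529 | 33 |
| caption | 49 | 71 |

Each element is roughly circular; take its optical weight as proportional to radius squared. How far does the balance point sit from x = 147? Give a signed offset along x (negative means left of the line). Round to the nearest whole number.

≈ -23 mm

r² weights: sidebar 26² = 676, pull-quote 33² = 1089, caption 71² = 5041. Total = 6806.
x: (676·34 + 1089·529 + 5041·49) / 6806 = 846074 / 6806 ≈ 124.31
Offset from x = 147: 124.31 − 147 ≈ -22.69.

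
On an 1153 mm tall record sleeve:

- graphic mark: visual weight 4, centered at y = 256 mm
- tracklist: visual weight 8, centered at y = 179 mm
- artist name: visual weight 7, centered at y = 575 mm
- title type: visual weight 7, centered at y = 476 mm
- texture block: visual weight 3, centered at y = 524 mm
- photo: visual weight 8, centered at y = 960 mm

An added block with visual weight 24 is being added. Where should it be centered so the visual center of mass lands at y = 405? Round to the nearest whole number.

y ≈ 235

After adding the added block, total weight = 4 + 8 + 7 + 7 + 3 + 8 + 24 = 61.
Along y: (19065 + 24·y) / 61 = 405 (existing moment 4·256 + 8·179 + 7·575 + 7·476 + 3·524 + 8·960 = 19065) ⇒ y = (24705 − 19065) / 24 ≈ 235.00.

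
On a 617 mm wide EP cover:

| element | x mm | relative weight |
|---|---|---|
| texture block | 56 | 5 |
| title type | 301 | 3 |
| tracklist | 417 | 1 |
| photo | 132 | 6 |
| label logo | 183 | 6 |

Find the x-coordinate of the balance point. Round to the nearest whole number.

Total weight = 5 + 3 + 1 + 6 + 6 = 21.
Σw·x = 5·56 + 3·301 + 1·417 + 6·132 + 6·183 = 3490, so x̄ = 3490/21 ≈ 166.19.

x ≈ 166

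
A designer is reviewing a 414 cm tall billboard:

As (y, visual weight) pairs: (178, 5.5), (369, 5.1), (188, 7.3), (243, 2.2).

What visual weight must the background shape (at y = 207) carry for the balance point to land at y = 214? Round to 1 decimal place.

Existing Σw = 20.1 (5.5 + 5.1 + 7.3 + 2.2); existing moment 5.5·178 + 5.1·369 + 7.3·188 + 2.2·243 = 4767.9.
For the centroid to hit 214: (4767.9 + w·207) / (20.1 + w) = 214.
Rearranging, w·(207 − 214) = 214·20.1 − 4767.9 = -466.5, so w ≈ -466.5/-7 = 66.64.

w ≈ 66.6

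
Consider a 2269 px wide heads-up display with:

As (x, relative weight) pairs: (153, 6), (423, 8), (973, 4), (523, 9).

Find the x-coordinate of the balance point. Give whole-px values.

Total weight = 6 + 8 + 4 + 9 = 27.
Σw·x = 6·153 + 8·423 + 4·973 + 9·523 = 12901, so x̄ = 12901/27 ≈ 477.81.

x ≈ 478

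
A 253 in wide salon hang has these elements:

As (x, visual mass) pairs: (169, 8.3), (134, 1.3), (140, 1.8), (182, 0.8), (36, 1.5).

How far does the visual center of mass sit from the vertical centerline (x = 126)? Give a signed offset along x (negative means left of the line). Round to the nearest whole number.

Weights sum to 8.3 + 1.3 + 1.8 + 0.8 + 1.5 = 13.7.
Σw·x = 8.3·169 + 1.3·134 + 1.8·140 + 0.8·182 + 1.5·36 = 2028.5, so x̄ = 2028.5/13.7 ≈ 148.07.
Against x = 126, that's 148.07 − 126 = 22.07.

≈ 22 in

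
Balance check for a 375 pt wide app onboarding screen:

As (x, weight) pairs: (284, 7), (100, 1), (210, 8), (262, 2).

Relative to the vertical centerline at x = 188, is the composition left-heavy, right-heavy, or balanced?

Σw = 7 + 1 + 8 + 2 = 18.
x-moment: 7·284 + 1·100 + 8·210 + 2·262 = 4292; centroid 4292/18 ≈ 238.44.
238.4 lies right of the midline 188, so the layout is right-heavy.

right-heavy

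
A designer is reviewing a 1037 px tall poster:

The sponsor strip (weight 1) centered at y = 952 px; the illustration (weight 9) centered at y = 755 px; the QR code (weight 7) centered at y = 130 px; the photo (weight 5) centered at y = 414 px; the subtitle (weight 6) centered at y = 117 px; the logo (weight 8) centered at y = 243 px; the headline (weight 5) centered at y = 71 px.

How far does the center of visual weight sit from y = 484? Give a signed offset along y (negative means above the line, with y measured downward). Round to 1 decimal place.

≈ -149.2 px

Σw = 1 + 9 + 7 + 5 + 6 + 8 + 5 = 41.
Σw·y = 13728; ȳ = 13728/41 ≈ 334.83.
Offset from y = 484: 334.83 − 484 ≈ -149.17.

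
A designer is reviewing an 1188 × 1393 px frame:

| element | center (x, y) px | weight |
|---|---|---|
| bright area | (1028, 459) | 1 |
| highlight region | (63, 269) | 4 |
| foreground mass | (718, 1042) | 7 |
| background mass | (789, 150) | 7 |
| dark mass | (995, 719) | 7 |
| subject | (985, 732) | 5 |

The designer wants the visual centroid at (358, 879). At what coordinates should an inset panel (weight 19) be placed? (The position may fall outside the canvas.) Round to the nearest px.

New total weight: (1 + 4 + 7 + 7 + 7 + 5) + 19 = 50.
Along x: (23719 + 19·x) / 50 = 358 (existing moment 1·1028 + 4·63 + 7·718 + 7·789 + 7·995 + 5·985 = 23719) ⇒ x = (17900 − 23719) / 19 ≈ -306.26.
Along y: (18572 + 19·y) / 50 = 879 (existing moment 1·459 + 4·269 + 7·1042 + 7·150 + 7·719 + 5·732 = 18572) ⇒ y = (43950 − 18572) / 19 ≈ 1335.68.

(-306, 1336)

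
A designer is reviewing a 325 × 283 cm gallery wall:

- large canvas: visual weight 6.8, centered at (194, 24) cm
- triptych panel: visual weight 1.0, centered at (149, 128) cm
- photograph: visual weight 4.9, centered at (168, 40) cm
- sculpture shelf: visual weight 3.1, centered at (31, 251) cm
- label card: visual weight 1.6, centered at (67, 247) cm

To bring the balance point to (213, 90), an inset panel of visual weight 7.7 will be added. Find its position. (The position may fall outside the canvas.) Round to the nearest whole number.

(370, 78)

After adding the inset panel, total weight = 6.8 + 1.0 + 4.9 + 3.1 + 1.6 + 7.7 = 25.1.
x: target moment 25.1×213 = 5346.3; current 6.8·194 + 1.0·149 + 4.9·168 + 3.1·31 + 1.6·67 = 2494.7; the inset panel supplies 2851.6, so x = 2851.6/7.7 ≈ 370.34.
y: target moment 25.1×90 = 2259.0; current 6.8·24 + 1.0·128 + 4.9·40 + 3.1·251 + 1.6·247 = 1660.5; the inset panel supplies 598.5, so y = 598.5/7.7 ≈ 77.73.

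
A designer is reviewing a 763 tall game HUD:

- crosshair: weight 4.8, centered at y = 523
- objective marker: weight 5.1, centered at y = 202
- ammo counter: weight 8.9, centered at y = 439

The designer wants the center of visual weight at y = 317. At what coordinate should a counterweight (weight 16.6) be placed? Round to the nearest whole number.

After adding the counterweight, total weight = 4.8 + 5.1 + 8.9 + 16.6 = 35.4.
Along y: (7447.7 + 16.6·y) / 35.4 = 317 (existing moment 4.8·523 + 5.1·202 + 8.9·439 = 7447.7) ⇒ y = (11221.8 − 7447.7) / 16.6 ≈ 227.36.

y ≈ 227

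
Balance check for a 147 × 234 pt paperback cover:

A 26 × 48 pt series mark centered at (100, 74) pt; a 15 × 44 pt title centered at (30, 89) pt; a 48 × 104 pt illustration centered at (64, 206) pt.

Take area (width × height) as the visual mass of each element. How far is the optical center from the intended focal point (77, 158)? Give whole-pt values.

≈ 16 pt

Areas: series mark 26·48 = 1248, title 15·44 = 660, illustration 48·104 = 4992. Total weight = 6900.
Σw·x = 1248·100 + 660·30 + 4992·64 = 464088, so x̄ = 464088/6900 ≈ 67.26.
Σw·y = 1248·74 + 660·89 + 4992·206 = 1179444, so ȳ = 1179444/6900 ≈ 170.93.
From (77, 158): dx = -9.74, dy = 12.93, so the distance is √(dx²+dy²) ≈ 16.19.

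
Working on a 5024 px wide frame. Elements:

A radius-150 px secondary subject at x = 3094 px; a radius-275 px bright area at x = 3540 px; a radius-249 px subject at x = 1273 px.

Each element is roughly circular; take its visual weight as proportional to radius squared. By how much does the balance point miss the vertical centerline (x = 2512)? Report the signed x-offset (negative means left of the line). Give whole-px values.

Weights ∝ r²: secondary subject 150² = 22500, bright area 275² = 75625, subject 249² = 62001; Σw = 160126.
Σw·x = 22500·3094 + 75625·3540 + 62001·1273 = 416254773, so x̄ = 416254773/160126 ≈ 2599.55.
Against x = 2512, that's 2599.55 − 2512 = 87.55.

≈ 88 px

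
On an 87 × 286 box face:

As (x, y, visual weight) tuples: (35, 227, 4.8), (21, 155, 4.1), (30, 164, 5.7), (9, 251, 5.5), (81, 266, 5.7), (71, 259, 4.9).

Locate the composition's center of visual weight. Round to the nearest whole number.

Weights sum to 4.8 + 4.1 + 5.7 + 5.5 + 5.7 + 4.9 = 30.7.
x: (4.8·35 + 4.1·21 + 5.7·30 + 5.5·9 + 5.7·81 + 4.9·71) / 30.7 = 1284.2 / 30.7 ≈ 41.83
y: (4.8·227 + 4.1·155 + 5.7·164 + 5.5·251 + 5.7·266 + 4.9·259) / 30.7 = 6825.7 / 30.7 ≈ 222.34

(42, 222)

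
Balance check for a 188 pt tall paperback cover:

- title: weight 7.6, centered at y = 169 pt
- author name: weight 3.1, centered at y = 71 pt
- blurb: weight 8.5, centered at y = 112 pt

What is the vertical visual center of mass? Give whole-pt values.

y ≈ 128

Σw = 7.6 + 3.1 + 8.5 = 19.2.
Σw·y = 7.6·169 + 3.1·71 + 8.5·112 = 2456.5, so ȳ = 2456.5/19.2 ≈ 127.94.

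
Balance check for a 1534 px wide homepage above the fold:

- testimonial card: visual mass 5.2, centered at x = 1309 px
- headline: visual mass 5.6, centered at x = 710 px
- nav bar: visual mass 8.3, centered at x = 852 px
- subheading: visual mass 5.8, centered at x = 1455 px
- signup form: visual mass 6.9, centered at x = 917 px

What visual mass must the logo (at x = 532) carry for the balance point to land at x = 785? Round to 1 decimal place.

w ≈ 30.3

Fixed elements: Σw = 5.2 + 5.6 + 8.3 + 5.8 + 6.9 = 31.8, Σw·x = 5.2·1309 + 5.6·710 + 8.3·852 + 5.8·1455 + 6.9·917 = 32620.7.
For the centroid to hit 785: (32620.7 + w·532) / (31.8 + w) = 785.
So w = (785·31.8 − 32620.7)/(532 − 785) = -7657.7/-253 ≈ 30.27.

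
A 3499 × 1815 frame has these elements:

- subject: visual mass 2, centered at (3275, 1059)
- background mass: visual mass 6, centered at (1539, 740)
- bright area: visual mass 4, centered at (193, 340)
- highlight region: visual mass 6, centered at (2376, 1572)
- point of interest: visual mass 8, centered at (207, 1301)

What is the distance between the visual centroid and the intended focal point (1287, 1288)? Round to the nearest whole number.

≈ 224

Σw = 2 + 6 + 4 + 6 + 8 = 26.
x: (2·3275 + 6·1539 + 4·193 + 6·2376 + 8·207) / 26 = 32468 / 26 ≈ 1248.77
y: (2·1059 + 6·740 + 4·340 + 6·1572 + 8·1301) / 26 = 27758 / 26 ≈ 1067.62
Relative to (1287, 1288): Δ = (-38.23, -220.38); |Δ| = √(-38.23² + -220.38²) ≈ 223.68.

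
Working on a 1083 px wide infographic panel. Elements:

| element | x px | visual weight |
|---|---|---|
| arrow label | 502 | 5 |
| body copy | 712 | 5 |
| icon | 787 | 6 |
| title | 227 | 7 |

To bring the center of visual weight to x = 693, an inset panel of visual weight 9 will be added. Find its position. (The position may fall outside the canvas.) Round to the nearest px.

After adding the inset panel, total weight = 5 + 5 + 6 + 7 + 9 = 32.
x: target moment 32×693 = 22176; current 5·502 + 5·712 + 6·787 + 7·227 = 12381; the inset panel supplies 9795, so x = 9795/9 ≈ 1088.33.

x ≈ 1088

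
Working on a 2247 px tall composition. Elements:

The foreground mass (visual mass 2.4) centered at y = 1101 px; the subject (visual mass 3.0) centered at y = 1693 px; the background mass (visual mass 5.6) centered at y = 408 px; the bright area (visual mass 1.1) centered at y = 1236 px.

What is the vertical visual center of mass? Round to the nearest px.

y ≈ 939

Total weight = 2.4 + 3.0 + 5.6 + 1.1 = 12.1.
y-moment: 2.4·1101 + 3.0·1693 + 5.6·408 + 1.1·1236 = 11365.8; centroid 11365.8/12.1 ≈ 939.32.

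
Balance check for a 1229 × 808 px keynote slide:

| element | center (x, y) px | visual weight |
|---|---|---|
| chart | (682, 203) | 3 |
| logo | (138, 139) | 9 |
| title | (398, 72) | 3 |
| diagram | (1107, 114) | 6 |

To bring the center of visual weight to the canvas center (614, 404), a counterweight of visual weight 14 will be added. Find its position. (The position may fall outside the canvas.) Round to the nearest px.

With the counterweight, Σw becomes 3 + 9 + 3 + 6 + 14 = 35.
Along x: (11124 + 14·x) / 35 = 614 (existing moment 3·682 + 9·138 + 3·398 + 6·1107 = 11124) ⇒ x = (21490 − 11124) / 14 ≈ 740.43.
Along y: (2760 + 14·y) / 35 = 404 (existing moment 3·203 + 9·139 + 3·72 + 6·114 = 2760) ⇒ y = (14140 − 2760) / 14 ≈ 812.86.

(740, 813)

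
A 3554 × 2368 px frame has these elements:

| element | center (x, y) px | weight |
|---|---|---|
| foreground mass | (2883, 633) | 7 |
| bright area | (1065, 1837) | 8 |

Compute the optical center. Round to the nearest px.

(1913, 1275)

Total weight = 7 + 8 = 15.
Σw·x = 7·2883 + 8·1065 = 28701, so x̄ = 28701/15 ≈ 1913.40.
Σw·y = 7·633 + 8·1837 = 19127, so ȳ = 19127/15 ≈ 1275.13.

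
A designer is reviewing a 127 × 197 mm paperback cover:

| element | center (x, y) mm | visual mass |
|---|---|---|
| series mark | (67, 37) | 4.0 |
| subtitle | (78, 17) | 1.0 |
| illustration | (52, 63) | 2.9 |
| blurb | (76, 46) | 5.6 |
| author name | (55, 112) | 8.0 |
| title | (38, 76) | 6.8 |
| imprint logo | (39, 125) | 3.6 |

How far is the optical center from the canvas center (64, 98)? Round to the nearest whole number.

Σw = 4.0 + 1.0 + 2.9 + 5.6 + 8.0 + 6.8 + 3.6 = 31.9.
x: (4.0·67 + 1.0·78 + 2.9·52 + 5.6·76 + 8.0·55 + 6.8·38 + 3.6·39) / 31.9 = 1761.2 / 31.9 ≈ 55.21
y: (4.0·37 + 1.0·17 + 2.9·63 + 5.6·46 + 8.0·112 + 6.8·76 + 3.6·125) / 31.9 = 2468.1 / 31.9 ≈ 77.37
Offset from (64, 98): Δx ≈ -8.79, Δy ≈ -20.63; distance = √(Δx² + Δy²) ≈ 22.42.

≈ 22 mm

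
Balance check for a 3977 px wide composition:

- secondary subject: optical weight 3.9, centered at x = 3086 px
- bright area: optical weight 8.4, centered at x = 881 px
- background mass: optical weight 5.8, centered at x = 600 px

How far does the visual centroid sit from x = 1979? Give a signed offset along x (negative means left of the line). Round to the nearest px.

≈ -713 px

Σw = 3.9 + 8.4 + 5.8 = 18.1.
Σw·x = 3.9·3086 + 8.4·881 + 5.8·600 = 22915.8, so x̄ = 22915.8/18.1 ≈ 1266.07.
Difference: 1266.07 − 1979 ≈ -712.93.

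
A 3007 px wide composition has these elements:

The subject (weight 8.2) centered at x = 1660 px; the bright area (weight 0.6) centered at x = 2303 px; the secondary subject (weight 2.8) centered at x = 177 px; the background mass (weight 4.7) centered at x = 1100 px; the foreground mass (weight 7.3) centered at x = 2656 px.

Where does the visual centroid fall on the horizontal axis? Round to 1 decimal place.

Total weight = 8.2 + 0.6 + 2.8 + 4.7 + 7.3 = 23.6.
x-moment: 8.2·1660 + 0.6·2303 + 2.8·177 + 4.7·1100 + 7.3·2656 = 40048.2; centroid 40048.2/23.6 ≈ 1696.96.

x ≈ 1697.0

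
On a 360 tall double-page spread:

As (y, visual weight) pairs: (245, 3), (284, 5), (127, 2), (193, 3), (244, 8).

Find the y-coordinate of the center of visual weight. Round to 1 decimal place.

y ≈ 235.2

Σw = 3 + 5 + 2 + 3 + 8 = 21.
y: (3·245 + 5·284 + 2·127 + 3·193 + 8·244) / 21 = 4940 / 21 ≈ 235.24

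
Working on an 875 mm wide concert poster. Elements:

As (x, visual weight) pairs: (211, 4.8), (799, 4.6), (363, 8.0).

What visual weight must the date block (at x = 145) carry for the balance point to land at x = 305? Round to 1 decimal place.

w ≈ 14.3

Known weights sum to 4.8 + 4.6 + 8.0 = 17.4; their moment is 4.8·211 + 4.6·799 + 8.0·363 = 7592.2.
Set Σw·x/Σw = 305: (7592.2 + 145w) = 305·(17.4 + w).
Solving: w = (305·17.4 − 7592.2) / (145 − 305) = -2285.2 / -160 ≈ 14.28.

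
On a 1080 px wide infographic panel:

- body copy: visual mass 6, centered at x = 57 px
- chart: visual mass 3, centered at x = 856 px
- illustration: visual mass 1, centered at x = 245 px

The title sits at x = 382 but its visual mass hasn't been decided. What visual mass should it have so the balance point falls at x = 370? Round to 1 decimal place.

w ≈ 45.4

Existing Σw = 10 (6 + 3 + 1); existing moment 6·57 + 3·856 + 1·245 = 3155.
Set Σw·x/Σw = 370: (3155 + 382w) = 370·(10 + w).
Solving: w = (370·10 − 3155) / (382 − 370) = 545 / 12 ≈ 45.42.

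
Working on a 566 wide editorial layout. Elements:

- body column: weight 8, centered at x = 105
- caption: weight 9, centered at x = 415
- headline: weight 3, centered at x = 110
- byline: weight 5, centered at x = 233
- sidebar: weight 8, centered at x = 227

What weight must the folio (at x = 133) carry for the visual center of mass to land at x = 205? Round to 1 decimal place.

w ≈ 15.6

Known weights sum to 8 + 9 + 3 + 5 + 8 = 33; their moment is 8·105 + 9·415 + 3·110 + 5·233 + 8·227 = 7886.
Balance at x = 205 requires (7886 + w·133) / (33 + w) = 205.
Rearranging, w·(133 − 205) = 205·33 − 7886 = -1121, so w ≈ -1121/-72 = 15.57.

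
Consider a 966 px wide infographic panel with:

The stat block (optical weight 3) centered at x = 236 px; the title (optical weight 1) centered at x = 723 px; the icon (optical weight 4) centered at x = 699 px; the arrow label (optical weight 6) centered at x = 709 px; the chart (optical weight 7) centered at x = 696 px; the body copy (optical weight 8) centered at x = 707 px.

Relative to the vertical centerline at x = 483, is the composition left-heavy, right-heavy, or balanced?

right-heavy

Σw = 3 + 1 + 4 + 6 + 7 + 8 = 29.
Σw·x = 19009; x̄ = 19009/29 ≈ 655.48.
Since 655.5 is right of 483, the composition reads right-heavy.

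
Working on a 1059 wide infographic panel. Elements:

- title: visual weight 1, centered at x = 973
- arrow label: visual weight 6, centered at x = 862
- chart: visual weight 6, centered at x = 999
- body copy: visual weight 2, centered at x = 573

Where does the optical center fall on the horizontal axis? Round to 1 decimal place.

Weights sum to 1 + 6 + 6 + 2 = 15.
x-moment: 1·973 + 6·862 + 6·999 + 2·573 = 13285; centroid 13285/15 ≈ 885.67.

x ≈ 885.7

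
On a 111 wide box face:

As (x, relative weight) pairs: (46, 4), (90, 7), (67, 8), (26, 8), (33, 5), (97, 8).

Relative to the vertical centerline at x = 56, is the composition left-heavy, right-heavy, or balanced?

Σw = 4 + 7 + 8 + 8 + 5 + 8 = 40.
Σw·x = 4·46 + 7·90 + 8·67 + 8·26 + 5·33 + 8·97 = 2499, so x̄ = 2499/40 ≈ 62.48.
62.5 vs midline 56 → right-heavy.

right-heavy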